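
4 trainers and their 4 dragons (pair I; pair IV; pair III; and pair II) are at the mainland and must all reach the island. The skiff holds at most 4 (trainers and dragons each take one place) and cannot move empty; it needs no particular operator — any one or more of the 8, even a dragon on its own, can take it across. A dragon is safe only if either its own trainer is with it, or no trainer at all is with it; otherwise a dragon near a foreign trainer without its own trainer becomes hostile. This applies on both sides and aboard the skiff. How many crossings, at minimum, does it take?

5

Counting alone: each trip to the island takes at most 4 across and each return brings at least 1 back, so after t trips out (and t−1 returns) at most 4t − (t−1) of the 8 are across; that first reaches 8 at t = 3, so at least 5 crossings are needed.
The plan below uses exactly 5 crossings, so it is optimal:
1. dragon I and trainer I cross → the island.
2. trainer I crosses ← the mainland.
3. trainer I, trainer II, trainer III, and trainer IV cross → the island.
4. dragon I crosses ← the mainland.
5. dragon I, dragon II, dragon III, and dragon IV cross → the island.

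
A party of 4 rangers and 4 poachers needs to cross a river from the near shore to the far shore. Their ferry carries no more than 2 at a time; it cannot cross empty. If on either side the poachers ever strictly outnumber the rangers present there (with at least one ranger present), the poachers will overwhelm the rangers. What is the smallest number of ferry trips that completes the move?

Following every safe sequence of crossings from the start, the most of the 8 that can be at the far shore as the ferry arrives there on crossings 1, 3, 5 is 2, 3, 4 respectively; the best ever achieved is 4 of 8.
From crossing 7 on, no configuration arises that was not already reachable earlier: only 11 distinct safe configurations (who is on which side, and where the ferry is) can ever be reached, none of them has everyone across, and every continuation just revisits them. They are: 0 rangers + 0 poachers across (ferry back at the start); 0 rangers + 1 poacher across (ferry there); 0 rangers + 1 poacher across (ferry back at the start); 0 rangers + 2 poachers across (ferry there); 0 rangers + 2 poachers across (ferry back at the start); 0 rangers + 3 poachers across (ferry there); 0 rangers + 3 poachers across (ferry back at the start); 0 rangers + 4 poachers across (ferry there); 1 ranger + 1 poacher across (ferry there); 1 ranger + 1 poacher across (ferry back at the start); 2 rangers + 2 poachers across (ferry there). So no valid plan exists.

impossible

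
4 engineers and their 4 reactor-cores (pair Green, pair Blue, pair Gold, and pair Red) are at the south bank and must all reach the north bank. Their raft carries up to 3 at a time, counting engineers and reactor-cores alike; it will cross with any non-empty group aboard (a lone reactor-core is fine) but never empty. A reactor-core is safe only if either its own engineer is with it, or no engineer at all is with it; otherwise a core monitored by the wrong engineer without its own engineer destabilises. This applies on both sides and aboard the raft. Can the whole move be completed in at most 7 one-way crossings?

No

Counting alone: each trip to the north bank takes at most 3 across and each return brings at least 1 back, so after t trips out (and t−1 returns) at most 3t − (t−1) of the 8 are across; that first reaches 8 at t = 4, so at least 7 crossings are needed.
The safety rule pushes this higher. Following every safe sequence of crossings, the most of the 8 that can be at the north bank as the raft arrives there on crossing 7 is 7 — never all 8.
So the move cannot be finished within 7 crossings. (The shortest complete plan takes 9:)
1. engineer Green and reactor-core Green cross → the north bank.
2. engineer Green crosses ← the south bank.
3. engineer Blue, engineer Green, and reactor-core Blue cross → the north bank.
4. engineer Green and reactor-core Green cross ← the south bank.
5. engineer Gold, engineer Green, and engineer Red cross → the north bank.
6. reactor-core Blue crosses ← the south bank.
7. reactor-core Blue and reactor-core Green cross → the north bank.
8. reactor-core Green crosses ← the south bank.
9. reactor-core Gold, reactor-core Green, and reactor-core Red cross → the north bank.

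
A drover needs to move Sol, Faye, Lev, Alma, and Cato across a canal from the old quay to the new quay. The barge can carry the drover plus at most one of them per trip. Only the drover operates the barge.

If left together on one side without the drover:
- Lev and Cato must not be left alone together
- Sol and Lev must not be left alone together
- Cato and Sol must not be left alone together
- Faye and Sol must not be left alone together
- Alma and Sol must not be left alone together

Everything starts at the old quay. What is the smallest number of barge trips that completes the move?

Whatever the first load, the items left behind include a forbidden pair without the drover. No opening move is safe, so no plan exists.

impossible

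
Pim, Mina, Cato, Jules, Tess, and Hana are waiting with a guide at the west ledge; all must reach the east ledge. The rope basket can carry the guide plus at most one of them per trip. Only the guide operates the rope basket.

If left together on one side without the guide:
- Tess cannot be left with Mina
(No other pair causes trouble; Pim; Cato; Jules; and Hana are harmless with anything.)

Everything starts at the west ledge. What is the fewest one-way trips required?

Counting alone: the guide can take at most 1 across per trip to the east ledge, so moving all 6 needs at least 6 loaded trips out, with a return between consecutive ones — at least 11 crossings.
The plan below uses exactly 11 crossings, so it is optimal:
1. Guide goes to the east ledge with Mina.
2. Guide goes back to the west ledge alone.
3. Guide goes to the east ledge with Pim.
4. Guide goes back to the west ledge alone.
5. Guide goes to the east ledge with Cato.
6. Guide goes back to the west ledge alone.
7. Guide goes to the east ledge with Jules.
8. Guide goes back to the west ledge alone.
9. Guide goes to the east ledge with Hana.
10. Guide goes back to the west ledge alone.
11. Guide goes to the east ledge with Tess.

11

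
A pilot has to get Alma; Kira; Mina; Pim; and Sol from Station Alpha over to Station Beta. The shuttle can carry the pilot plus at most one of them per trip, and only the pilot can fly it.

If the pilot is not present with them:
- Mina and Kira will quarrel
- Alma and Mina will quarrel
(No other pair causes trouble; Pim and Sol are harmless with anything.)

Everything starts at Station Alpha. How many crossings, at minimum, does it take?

11

Counting alone: the pilot can take at most 1 across per trip to Station Beta, so moving all 5 needs at least 5 loaded trips out, with a return between consecutive ones — at least 9 crossings.
The safety rule pushes this higher. Following every safe sequence of crossings, the most of the 5 that can be at Station Beta as the shuttle arrives there on crossing 9 is 4 — never all 5.
So no plan with fewer than 11 crossings exists, and this one achieves 11:
1. Pilot goes to Station Beta with Mina.  [Station Alpha: Alma, Kira, Pim, Sol | Station Beta: Mina]
2. Pilot goes back to Station Alpha alone.  [Station Alpha: Alma, Kira, Pim, Sol | Station Beta: Mina]
3. Pilot goes to Station Beta with Alma.  [Station Alpha: Kira, Pim, Sol | Station Beta: Alma, Mina]
4. Pilot goes back to Station Alpha with Mina.  [Station Alpha: Kira, Mina, Pim, Sol | Station Beta: Alma]
5. Pilot goes to Station Beta with Kira.  [Station Alpha: Mina, Pim, Sol | Station Beta: Alma, Kira]
6. Pilot goes back to Station Alpha alone.  [Station Alpha: Mina, Pim, Sol | Station Beta: Alma, Kira]
7. Pilot goes to Station Beta with Pim.  [Station Alpha: Mina, Sol | Station Beta: Alma, Kira, Pim]
8. Pilot goes back to Station Alpha alone.  [Station Alpha: Mina, Sol | Station Beta: Alma, Kira, Pim]
9. Pilot goes to Station Beta with Sol.  [Station Alpha: Mina | Station Beta: Alma, Kira, Pim, Sol]
10. Pilot goes back to Station Alpha alone.  [Station Alpha: Mina | Station Beta: Alma, Kira, Pim, Sol]
11. Pilot goes to Station Beta with Mina.  [Station Alpha: — | Station Beta: Alma, Kira, Mina, Pim, Sol]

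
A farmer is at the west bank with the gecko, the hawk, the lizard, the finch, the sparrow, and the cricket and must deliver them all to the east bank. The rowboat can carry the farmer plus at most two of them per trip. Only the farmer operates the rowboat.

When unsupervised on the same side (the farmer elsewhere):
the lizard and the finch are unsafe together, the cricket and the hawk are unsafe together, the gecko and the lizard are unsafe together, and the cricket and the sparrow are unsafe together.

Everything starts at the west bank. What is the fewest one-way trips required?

Counting alone: the farmer can take at most 2 across per trip to the east bank, so moving all 6 needs at least 3 loaded trips out, with a return between consecutive ones — at least 5 crossings.
The safety rule pushes this higher. Following every safe sequence of crossings, the most of the 6 that can be at the east bank as the rowboat arrives there on crossing 5 is 5 — never all 6.
So no plan with fewer than 7 crossings exists, and this one achieves 7:
1. Farmer goes to the east bank with the cricket and the lizard.  [the west bank: the finch, the gecko, the hawk, the sparrow | the east bank: the cricket, the lizard]
2. Farmer goes back to the west bank alone.  [the west bank: the finch, the gecko, the hawk, the sparrow | the east bank: the cricket, the lizard]
3. Farmer goes to the east bank with the gecko and the hawk.  [the west bank: the finch, the sparrow | the east bank: the cricket, the gecko, the hawk, the lizard]
4. Farmer goes back to the west bank with the cricket and the lizard.  [the west bank: the cricket, the finch, the lizard, the sparrow | the east bank: the gecko, the hawk]
5. Farmer goes to the east bank with the finch and the sparrow.  [the west bank: the cricket, the lizard | the east bank: the finch, the gecko, the hawk, the sparrow]
6. Farmer goes back to the west bank alone.  [the west bank: the cricket, the lizard | the east bank: the finch, the gecko, the hawk, the sparrow]
7. Farmer goes to the east bank with the cricket and the lizard.  [the west bank: — | the east bank: the cricket, the finch, the gecko, the hawk, the lizard, the sparrow]

7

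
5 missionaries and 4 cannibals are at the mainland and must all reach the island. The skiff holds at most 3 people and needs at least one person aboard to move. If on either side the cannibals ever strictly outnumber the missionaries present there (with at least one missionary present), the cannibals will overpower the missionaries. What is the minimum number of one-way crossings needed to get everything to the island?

Counting alone: each trip to the island takes at most 3 across and each return brings at least 1 back, so after t trips out (and t−1 returns) at most 3t − (t−1) of the 9 are across; that first reaches 9 at t = 4, so at least 7 crossings are needed.
The plan below uses exactly 7 crossings, so it is optimal:
1. 3 cannibals → the island.  (the mainland: 5M 1C; the island: 0M 3C)
2. 1 cannibal ← the mainland.  (the mainland: 5M 2C; the island: 0M 2C)
3. 3 missionaries → the island.  (the mainland: 2M 2C; the island: 3M 2C)
4. 1 missionary ← the mainland.  (the mainland: 3M 2C; the island: 2M 2C)
5. 2 missionaries and 1 cannibal → the island.  (the mainland: 1M 1C; the island: 4M 3C)
6. 1 missionary ← the mainland.  (the mainland: 2M 1C; the island: 3M 3C)
7. 2 missionaries and 1 cannibal → the island.  (the mainland: 0M 0C; the island: 5M 4C)

7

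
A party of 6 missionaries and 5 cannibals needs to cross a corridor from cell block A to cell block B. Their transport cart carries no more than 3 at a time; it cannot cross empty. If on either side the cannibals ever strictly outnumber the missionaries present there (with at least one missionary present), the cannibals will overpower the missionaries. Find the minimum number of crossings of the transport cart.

9

Counting alone: each trip to cell block B takes at most 3 across and each return brings at least 1 back, so after t trips out (and t−1 returns) at most 3t − (t−1) of the 11 are across; that first reaches 11 at t = 5, so at least 9 crossings are needed.
The plan below uses exactly 9 crossings, so it is optimal:
1. 3 cannibals → cell block B.  (cell block A: 6M 2C; cell block B: 0M 3C)
2. 1 cannibal ← cell block A.  (cell block A: 6M 3C; cell block B: 0M 2C)
3. 3 missionaries → cell block B.  (cell block A: 3M 3C; cell block B: 3M 2C)
4. 1 missionary ← cell block A.  (cell block A: 4M 3C; cell block B: 2M 2C)
5. 2 missionaries and 1 cannibal → cell block B.  (cell block A: 2M 2C; cell block B: 4M 3C)
6. 1 missionary ← cell block A.  (cell block A: 3M 2C; cell block B: 3M 3C)
7. 2 missionaries and 1 cannibal → cell block B.  (cell block A: 1M 1C; cell block B: 5M 4C)
8. 1 missionary ← cell block A.  (cell block A: 2M 1C; cell block B: 4M 4C)
9. 2 missionaries and 1 cannibal → cell block B.  (cell block A: 0M 0C; cell block B: 6M 5C)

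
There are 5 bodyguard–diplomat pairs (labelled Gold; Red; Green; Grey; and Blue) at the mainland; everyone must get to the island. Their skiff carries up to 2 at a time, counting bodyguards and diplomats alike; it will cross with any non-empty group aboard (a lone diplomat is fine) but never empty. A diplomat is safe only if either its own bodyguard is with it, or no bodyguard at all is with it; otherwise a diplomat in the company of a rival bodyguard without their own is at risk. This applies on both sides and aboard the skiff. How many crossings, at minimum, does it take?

Following every safe sequence of crossings from the start, the most of the 10 that can be at the island as the skiff arrives there on crossings 1, 3, 5, 7 is 2, 3, 4, 5 respectively; the best ever achieved is 5 of 10.
From crossing 9 on, no configuration arises that was not already reachable earlier: only 82 distinct safe configurations (who is on which side, and where the skiff is) can ever be reached, none of them has everyone across, and every continuation just revisits them. So no valid plan exists.

impossible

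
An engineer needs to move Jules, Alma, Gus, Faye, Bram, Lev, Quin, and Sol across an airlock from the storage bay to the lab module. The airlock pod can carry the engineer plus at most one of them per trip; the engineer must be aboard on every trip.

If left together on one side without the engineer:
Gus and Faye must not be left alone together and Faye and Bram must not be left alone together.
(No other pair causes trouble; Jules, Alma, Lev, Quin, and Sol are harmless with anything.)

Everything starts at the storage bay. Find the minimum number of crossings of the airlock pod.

Counting alone: the engineer can take at most 1 across per trip to the lab module, so moving all 8 needs at least 8 loaded trips out, with a return between consecutive ones — at least 15 crossings.
The safety rule pushes this higher. Following every safe sequence of crossings, the most of the 8 that can be at the lab module as the airlock pod arrives there on crossing 15 is 7 — never all 8.
So no plan with fewer than 17 crossings exists, and this one achieves 17:
1. Engineer goes to the lab module with Faye.  [the storage bay: Alma, Bram, Gus, Jules, Lev, Quin, Sol | the lab module: Faye]
2. Engineer goes back to the storage bay alone.  [the storage bay: Alma, Bram, Gus, Jules, Lev, Quin, Sol | the lab module: Faye]
3. Engineer goes to the lab module with Jules.  [the storage bay: Alma, Bram, Gus, Lev, Quin, Sol | the lab module: Faye, Jules]
4. Engineer goes back to the storage bay alone.  [the storage bay: Alma, Bram, Gus, Lev, Quin, Sol | the lab module: Faye, Jules]
5. Engineer goes to the lab module with Alma.  [the storage bay: Bram, Gus, Lev, Quin, Sol | the lab module: Alma, Faye, Jules]
6. Engineer goes back to the storage bay alone.  [the storage bay: Bram, Gus, Lev, Quin, Sol | the lab module: Alma, Faye, Jules]
7. Engineer goes to the lab module with Gus.  [the storage bay: Bram, Lev, Quin, Sol | the lab module: Alma, Faye, Gus, Jules]
8. Engineer goes back to the storage bay with Faye.  [the storage bay: Bram, Faye, Lev, Quin, Sol | the lab module: Alma, Gus, Jules]
9. Engineer goes to the lab module with Bram.  [the storage bay: Faye, Lev, Quin, Sol | the lab module: Alma, Bram, Gus, Jules]
10. Engineer goes back to the storage bay alone.  [the storage bay: Faye, Lev, Quin, Sol | the lab module: Alma, Bram, Gus, Jules]
11. Engineer goes to the lab module with Lev.  [the storage bay: Faye, Quin, Sol | the lab module: Alma, Bram, Gus, Jules, Lev]
12. Engineer goes back to the storage bay alone.  [the storage bay: Faye, Quin, Sol | the lab module: Alma, Bram, Gus, Jules, Lev]
13. Engineer goes to the lab module with Quin.  [the storage bay: Faye, Sol | the lab module: Alma, Bram, Gus, Jules, Lev, Quin]
14. Engineer goes back to the storage bay alone.  [the storage bay: Faye, Sol | the lab module: Alma, Bram, Gus, Jules, Lev, Quin]
15. Engineer goes to the lab module with Sol.  [the storage bay: Faye | the lab module: Alma, Bram, Gus, Jules, Lev, Quin, Sol]
16. Engineer goes back to the storage bay alone.  [the storage bay: Faye | the lab module: Alma, Bram, Gus, Jules, Lev, Quin, Sol]
17. Engineer goes to the lab module with Faye.  [the storage bay: — | the lab module: Alma, Bram, Faye, Gus, Jules, Lev, Quin, Sol]

17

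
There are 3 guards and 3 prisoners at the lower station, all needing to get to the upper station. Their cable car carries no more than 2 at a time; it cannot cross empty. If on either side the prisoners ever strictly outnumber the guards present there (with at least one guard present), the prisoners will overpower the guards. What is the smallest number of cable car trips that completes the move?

Counting alone: each trip to the upper station takes at most 2 across and each return brings at least 1 back, so after t trips out (and t−1 returns) at most 2t − (t−1) of the 6 are across; that first reaches 6 at t = 5, so at least 9 crossings are needed.
The safety rule pushes this higher. Following every safe sequence of crossings, the most of the 6 that can be at the upper station as the cable car arrives there on crossing 9 is 5 — never all 6.
So no plan with fewer than 11 crossings exists, and this one achieves 11:
1. 2 prisoners → the upper station.  (the lower station: 3G 1P; the upper station: 0G 2P)
2. 1 prisoner ← the lower station.  (the lower station: 3G 2P; the upper station: 0G 1P)
3. 2 prisoners → the upper station.  (the lower station: 3G 0P; the upper station: 0G 3P)
4. 1 prisoner ← the lower station.  (the lower station: 3G 1P; the upper station: 0G 2P)
5. 2 guards → the upper station.  (the lower station: 1G 1P; the upper station: 2G 2P)
6. 1 guard and 1 prisoner ← the lower station.  (the lower station: 2G 2P; the upper station: 1G 1P)
7. 2 guards → the upper station.  (the lower station: 0G 2P; the upper station: 3G 1P)
8. 1 prisoner ← the lower station.  (the lower station: 0G 3P; the upper station: 3G 0P)
9. 2 prisoners → the upper station.  (the lower station: 0G 1P; the upper station: 3G 2P)
10. 1 prisoner ← the lower station.  (the lower station: 0G 2P; the upper station: 3G 1P)
11. 2 prisoners → the upper station.  (the lower station: 0G 0P; the upper station: 3G 3P)

11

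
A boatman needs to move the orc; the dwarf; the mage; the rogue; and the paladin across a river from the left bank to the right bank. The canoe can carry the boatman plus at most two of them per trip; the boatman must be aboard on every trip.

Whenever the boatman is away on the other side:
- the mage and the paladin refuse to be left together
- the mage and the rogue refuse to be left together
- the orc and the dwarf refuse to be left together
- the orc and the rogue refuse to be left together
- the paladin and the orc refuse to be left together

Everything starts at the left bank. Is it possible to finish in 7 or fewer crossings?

Yes — this plan uses 7 crossings (≤ 7):
1. Boatman goes to the right bank with the mage and the orc.
2. Boatman goes back to the left bank alone.
3. Boatman goes to the right bank with the dwarf.
4. Boatman goes back to the left bank with the orc.
5. Boatman goes to the right bank with the paladin and the rogue.
6. Boatman goes back to the left bank with the mage.
7. Boatman goes to the right bank with the mage and the orc.

Yes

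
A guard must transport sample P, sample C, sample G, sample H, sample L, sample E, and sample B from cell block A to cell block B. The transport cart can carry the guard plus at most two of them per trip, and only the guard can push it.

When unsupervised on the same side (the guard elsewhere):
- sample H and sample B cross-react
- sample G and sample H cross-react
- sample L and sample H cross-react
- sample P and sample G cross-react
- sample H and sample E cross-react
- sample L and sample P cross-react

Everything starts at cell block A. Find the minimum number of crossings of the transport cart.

Counting alone: the guard can take at most 2 across per trip to cell block B, so moving all 7 needs at least 4 loaded trips out, with a return between consecutive ones — at least 7 crossings.
The safety rule pushes this higher. Following every safe sequence of crossings, the most of the 7 that can be at cell block B as the transport cart arrives there on crossing 7 is 6 — never all 7.
So no plan with fewer than 9 crossings exists, and this one achieves 9:
1. Guard goes to cell block B with sample H and sample P.  [cell block A: sample B, sample C, sample E, sample G, sample L | cell block B: sample H, sample P]
2. Guard goes back to cell block A alone.  [cell block A: sample B, sample C, sample E, sample G, sample L | cell block B: sample H, sample P]
3. Guard goes to cell block B with sample C.  [cell block A: sample B, sample E, sample G, sample L | cell block B: sample C, sample H, sample P]
4. Guard goes back to cell block A alone.  [cell block A: sample B, sample E, sample G, sample L | cell block B: sample C, sample H, sample P]
5. Guard goes to cell block B with sample G and sample L.  [cell block A: sample B, sample E | cell block B: sample C, sample G, sample H, sample L, sample P]
6. Guard goes back to cell block A with sample H and sample P.  [cell block A: sample B, sample E, sample H, sample P | cell block B: sample C, sample G, sample L]
7. Guard goes to cell block B with sample B and sample E.  [cell block A: sample H, sample P | cell block B: sample B, sample C, sample E, sample G, sample L]
8. Guard goes back to cell block A alone.  [cell block A: sample H, sample P | cell block B: sample B, sample C, sample E, sample G, sample L]
9. Guard goes to cell block B with sample H and sample P.  [cell block A: — | cell block B: sample B, sample C, sample E, sample G, sample H, sample L, sample P]

9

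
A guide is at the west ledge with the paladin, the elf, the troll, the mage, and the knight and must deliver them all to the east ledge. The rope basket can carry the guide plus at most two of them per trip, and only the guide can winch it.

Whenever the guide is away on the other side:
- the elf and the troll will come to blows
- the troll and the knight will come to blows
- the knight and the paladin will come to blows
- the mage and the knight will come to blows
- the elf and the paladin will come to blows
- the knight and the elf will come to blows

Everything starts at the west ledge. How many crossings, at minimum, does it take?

7

Counting alone: the guide can take at most 2 across per trip to the east ledge, so moving all 5 needs at least 3 loaded trips out, with a return between consecutive ones — at least 5 crossings.
The safety rule pushes this higher. Following every safe sequence of crossings, the most of the 5 that can be at the east ledge as the rope basket arrives there on crossing 5 is 4 — never all 5.
So no plan with fewer than 7 crossings exists, and this one achieves 7:
1. Guide goes to the east ledge with the elf and the knight.  [the west ledge: the mage, the paladin, the troll | the east ledge: the elf, the knight]
2. Guide goes back to the west ledge with the elf.  [the west ledge: the elf, the mage, the paladin, the troll | the east ledge: the knight]
3. Guide goes to the east ledge with the paladin and the troll.  [the west ledge: the elf, the mage | the east ledge: the knight, the paladin, the troll]
4. Guide goes back to the west ledge with the knight.  [the west ledge: the elf, the knight, the mage | the east ledge: the paladin, the troll]
5. Guide goes to the east ledge with the elf and the mage.  [the west ledge: the knight | the east ledge: the elf, the mage, the paladin, the troll]
6. Guide goes back to the west ledge with the elf.  [the west ledge: the elf, the knight | the east ledge: the mage, the paladin, the troll]
7. Guide goes to the east ledge with the elf and the knight.  [the west ledge: — | the east ledge: the elf, the knight, the mage, the paladin, the troll]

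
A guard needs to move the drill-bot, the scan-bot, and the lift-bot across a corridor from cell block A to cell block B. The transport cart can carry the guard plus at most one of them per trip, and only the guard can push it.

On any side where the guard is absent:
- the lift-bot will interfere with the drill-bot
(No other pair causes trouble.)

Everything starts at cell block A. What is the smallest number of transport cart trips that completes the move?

5

Counting alone: the guard can take at most 1 across per trip to cell block B, so moving all 3 needs at least 3 loaded trips out, with a return between consecutive ones — at least 5 crossings.
The plan below uses exactly 5 crossings, so it is optimal:
1. Guard goes to cell block B with the drill-bot.
2. Guard goes back to cell block A alone.
3. Guard goes to cell block B with the scan-bot.
4. Guard goes back to cell block A alone.
5. Guard goes to cell block B with the lift-bot.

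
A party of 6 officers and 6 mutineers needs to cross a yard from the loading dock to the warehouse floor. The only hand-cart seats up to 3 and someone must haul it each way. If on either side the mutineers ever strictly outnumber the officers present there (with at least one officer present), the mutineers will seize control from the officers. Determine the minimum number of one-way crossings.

impossible

Following every safe sequence of crossings from the start, the most of the 12 that can be at the warehouse floor as the hand-cart arrives there on crossings 1, 3, 5 is 3, 5, 6 respectively; the best ever achieved is 6 of 12.
From crossing 7 on, no configuration arises that was not already reachable earlier: only 17 distinct safe configurations (who is on which side, and where the hand-cart is) can ever be reached, none of them has everyone across, and every continuation just revisits them. They are: 0 officers + 0 mutineers across (hand-cart back at the start); 0 officers + 1 mutineer across (hand-cart there); 0 officers + 1 mutineer across (hand-cart back at the start); 0 officers + 2 mutineers across (hand-cart there); 0 officers + 2 mutineers across (hand-cart back at the start); 0 officers + 3 mutineers across (hand-cart there); 0 officers + 3 mutineers across (hand-cart back at the start); 0 officers + 4 mutineers across (hand-cart there); 0 officers + 4 mutineers across (hand-cart back at the start); 0 officers + 5 mutineers across (hand-cart there); 0 officers + 5 mutineers across (hand-cart back at the start); 0 officers + 6 mutineers across (hand-cart there); 1 officer + 1 mutineer across (hand-cart there); 1 officer + 1 mutineer across (hand-cart back at the start); 2 officers + 2 mutineers across (hand-cart there); 2 officers + 2 mutineers across (hand-cart back at the start); 3 officers + 3 mutineers across (hand-cart there). So no valid plan exists.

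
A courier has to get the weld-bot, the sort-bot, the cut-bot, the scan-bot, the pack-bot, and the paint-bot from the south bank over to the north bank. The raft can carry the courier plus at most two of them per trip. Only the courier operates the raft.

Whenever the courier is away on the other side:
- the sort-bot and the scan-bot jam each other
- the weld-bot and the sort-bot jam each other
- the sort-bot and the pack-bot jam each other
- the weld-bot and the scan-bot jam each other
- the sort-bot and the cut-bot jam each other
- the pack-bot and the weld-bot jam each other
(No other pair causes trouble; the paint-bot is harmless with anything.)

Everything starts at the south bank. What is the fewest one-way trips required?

Counting alone: the courier can take at most 2 across per trip to the north bank, so moving all 6 needs at least 3 loaded trips out, with a return between consecutive ones — at least 5 crossings.
The safety rule pushes this higher. Following every safe sequence of crossings, the most of the 6 that can be at the north bank as the raft arrives there on crossings 5, 7 is 4, 5 respectively — never all 6.
So no plan with fewer than 9 crossings exists, and this one achieves 9:
1. Courier goes to the north bank with the sort-bot and the weld-bot.  [the south bank: the cut-bot, the pack-bot, the paint-bot, the scan-bot | the north bank: the sort-bot, the weld-bot]
2. Courier goes back to the south bank with the weld-bot.  [the south bank: the cut-bot, the pack-bot, the paint-bot, the scan-bot, the weld-bot | the north bank: the sort-bot]
3. Courier goes to the north bank with the cut-bot and the weld-bot.  [the south bank: the pack-bot, the paint-bot, the scan-bot | the north bank: the cut-bot, the sort-bot, the weld-bot]
4. Courier goes back to the south bank with the sort-bot.  [the south bank: the pack-bot, the paint-bot, the scan-bot, the sort-bot | the north bank: the cut-bot, the weld-bot]
5. Courier goes to the north bank with the paint-bot and the sort-bot.  [the south bank: the pack-bot, the scan-bot | the north bank: the cut-bot, the paint-bot, the sort-bot, the weld-bot]
6. Courier goes back to the south bank with the sort-bot.  [the south bank: the pack-bot, the scan-bot, the sort-bot | the north bank: the cut-bot, the paint-bot, the weld-bot]
7. Courier goes to the north bank with the pack-bot and the scan-bot.  [the south bank: the sort-bot | the north bank: the cut-bot, the pack-bot, the paint-bot, the scan-bot, the weld-bot]
8. Courier goes back to the south bank with the weld-bot.  [the south bank: the sort-bot, the weld-bot | the north bank: the cut-bot, the pack-bot, the paint-bot, the scan-bot]
9. Courier goes to the north bank with the sort-bot and the weld-bot.  [the south bank: — | the north bank: the cut-bot, the pack-bot, the paint-bot, the scan-bot, the sort-bot, the weld-bot]

9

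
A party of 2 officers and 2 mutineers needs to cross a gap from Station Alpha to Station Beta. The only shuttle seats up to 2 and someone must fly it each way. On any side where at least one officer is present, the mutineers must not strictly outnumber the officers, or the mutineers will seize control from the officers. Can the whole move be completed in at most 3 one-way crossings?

No

Counting alone: each trip to Station Beta takes at most 2 across and each return brings at least 1 back, so after t trips out (and t−1 returns) at most 2t − (t−1) of the 4 are across; that first reaches 4 at t = 3, so at least 5 crossings are needed.
Since 3 < 5, 3 crossings cannot be enough. (The shortest complete plan in fact takes 5:)
1. 2 mutineers → Station Beta.  (Station Alpha: 2O 0M; Station Beta: 0O 2M)
2. 1 mutineer ← Station Alpha.  (Station Alpha: 2O 1M; Station Beta: 0O 1M)
3. 2 officers → Station Beta.  (Station Alpha: 0O 1M; Station Beta: 2O 1M)
4. 1 mutineer ← Station Alpha.  (Station Alpha: 0O 2M; Station Beta: 2O 0M)
5. 2 mutineers → Station Beta.  (Station Alpha: 0O 0M; Station Beta: 2O 2M)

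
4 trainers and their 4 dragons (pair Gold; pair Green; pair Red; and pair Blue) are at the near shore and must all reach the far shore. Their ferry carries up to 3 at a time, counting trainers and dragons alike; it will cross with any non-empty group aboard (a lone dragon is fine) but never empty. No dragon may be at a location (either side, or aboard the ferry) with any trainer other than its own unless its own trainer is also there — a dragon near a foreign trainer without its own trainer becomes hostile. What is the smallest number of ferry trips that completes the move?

9

Counting alone: each trip to the far shore takes at most 3 across and each return brings at least 1 back, so after t trips out (and t−1 returns) at most 3t − (t−1) of the 8 are across; that first reaches 8 at t = 4, so at least 7 crossings are needed.
The safety rule pushes this higher. Following every safe sequence of crossings, the most of the 8 that can be at the far shore as the ferry arrives there on crossing 7 is 7 — never all 8.
So no plan with fewer than 9 crossings exists, and this one achieves 9:
1. dragon Gold and trainer Gold cross → the far shore.
2. trainer Gold crosses ← the near shore.
3. dragon Green, trainer Gold, and trainer Green cross → the far shore.
4. dragon Gold and trainer Gold cross ← the near shore.
5. trainer Blue, trainer Gold, and trainer Red cross → the far shore.
6. dragon Green crosses ← the near shore.
7. dragon Gold and dragon Green cross → the far shore.
8. dragon Gold crosses ← the near shore.
9. dragon Blue, dragon Gold, and dragon Red cross → the far shore.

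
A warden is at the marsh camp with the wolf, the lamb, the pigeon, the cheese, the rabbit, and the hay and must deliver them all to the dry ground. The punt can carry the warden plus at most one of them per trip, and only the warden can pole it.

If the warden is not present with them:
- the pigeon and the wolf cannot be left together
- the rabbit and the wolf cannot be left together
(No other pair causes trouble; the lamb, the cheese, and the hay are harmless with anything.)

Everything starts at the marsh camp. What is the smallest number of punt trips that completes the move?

13

Counting alone: the warden can take at most 1 across per trip to the dry ground, so moving all 6 needs at least 6 loaded trips out, with a return between consecutive ones — at least 11 crossings.
The safety rule pushes this higher. Following every safe sequence of crossings, the most of the 6 that can be at the dry ground as the punt arrives there on crossing 11 is 5 — never all 6.
So no plan with fewer than 13 crossings exists, and this one achieves 13:
1. Warden goes to the dry ground with the wolf.  [the marsh camp: the cheese, the hay, the lamb, the pigeon, the rabbit | the dry ground: the wolf]
2. Warden goes back to the marsh camp alone.  [the marsh camp: the cheese, the hay, the lamb, the pigeon, the rabbit | the dry ground: the wolf]
3. Warden goes to the dry ground with the lamb.  [the marsh camp: the cheese, the hay, the pigeon, the rabbit | the dry ground: the lamb, the wolf]
4. Warden goes back to the marsh camp alone.  [the marsh camp: the cheese, the hay, the pigeon, the rabbit | the dry ground: the lamb, the wolf]
5. Warden goes to the dry ground with the pigeon.  [the marsh camp: the cheese, the hay, the rabbit | the dry ground: the lamb, the pigeon, the wolf]
6. Warden goes back to the marsh camp with the wolf.  [the marsh camp: the cheese, the hay, the rabbit, the wolf | the dry ground: the lamb, the pigeon]
7. Warden goes to the dry ground with the rabbit.  [the marsh camp: the cheese, the hay, the wolf | the dry ground: the lamb, the pigeon, the rabbit]
8. Warden goes back to the marsh camp alone.  [the marsh camp: the cheese, the hay, the wolf | the dry ground: the lamb, the pigeon, the rabbit]
9. Warden goes to the dry ground with the cheese.  [the marsh camp: the hay, the wolf | the dry ground: the cheese, the lamb, the pigeon, the rabbit]
10. Warden goes back to the marsh camp alone.  [the marsh camp: the hay, the wolf | the dry ground: the cheese, the lamb, the pigeon, the rabbit]
11. Warden goes to the dry ground with the hay.  [the marsh camp: the wolf | the dry ground: the cheese, the hay, the lamb, the pigeon, the rabbit]
12. Warden goes back to the marsh camp alone.  [the marsh camp: the wolf | the dry ground: the cheese, the hay, the lamb, the pigeon, the rabbit]
13. Warden goes to the dry ground with the wolf.  [the marsh camp: — | the dry ground: the cheese, the hay, the lamb, the pigeon, the rabbit, the wolf]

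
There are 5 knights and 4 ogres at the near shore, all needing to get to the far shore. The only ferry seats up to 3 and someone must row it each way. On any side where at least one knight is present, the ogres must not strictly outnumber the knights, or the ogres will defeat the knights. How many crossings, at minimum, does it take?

7

Counting alone: each trip to the far shore takes at most 3 across and each return brings at least 1 back, so after t trips out (and t−1 returns) at most 3t − (t−1) of the 9 are across; that first reaches 9 at t = 4, so at least 7 crossings are needed.
The plan below uses exactly 7 crossings, so it is optimal:
1. 3 ogres → the far shore.  (the near shore: 5K 1O; the far shore: 0K 3O)
2. 1 ogre ← the near shore.  (the near shore: 5K 2O; the far shore: 0K 2O)
3. 3 knights → the far shore.  (the near shore: 2K 2O; the far shore: 3K 2O)
4. 1 knight ← the near shore.  (the near shore: 3K 2O; the far shore: 2K 2O)
5. 2 knights and 1 ogre → the far shore.  (the near shore: 1K 1O; the far shore: 4K 3O)
6. 1 knight ← the near shore.  (the near shore: 2K 1O; the far shore: 3K 3O)
7. 2 knights and 1 ogre → the far shore.  (the near shore: 0K 0O; the far shore: 5K 4O)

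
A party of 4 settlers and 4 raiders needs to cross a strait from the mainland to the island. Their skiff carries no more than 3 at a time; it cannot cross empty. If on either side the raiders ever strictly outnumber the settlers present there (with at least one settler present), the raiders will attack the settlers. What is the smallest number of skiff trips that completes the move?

9

Counting alone: each trip to the island takes at most 3 across and each return brings at least 1 back, so after t trips out (and t−1 returns) at most 3t − (t−1) of the 8 are across; that first reaches 8 at t = 4, so at least 7 crossings are needed.
The safety rule pushes this higher. Following every safe sequence of crossings, the most of the 8 that can be at the island as the skiff arrives there on crossing 7 is 7 — never all 8.
So no plan with fewer than 9 crossings exists, and this one achieves 9:
1. 2 raiders → the island.  (the mainland: 4S 2R; the island: 0S 2R)
2. 1 raider ← the mainland.  (the mainland: 4S 3R; the island: 0S 1R)
3. 3 raiders → the island.  (the mainland: 4S 0R; the island: 0S 4R)
4. 1 raider ← the mainland.  (the mainland: 4S 1R; the island: 0S 3R)
5. 3 settlers → the island.  (the mainland: 1S 1R; the island: 3S 3R)
6. 1 settler and 1 raider ← the mainland.  (the mainland: 2S 2R; the island: 2S 2R)
7. 2 settlers → the island.  (the mainland: 0S 2R; the island: 4S 2R)
8. 1 raider ← the mainland.  (the mainland: 0S 3R; the island: 4S 1R)
9. 3 raiders → the island.  (the mainland: 0S 0R; the island: 4S 4R)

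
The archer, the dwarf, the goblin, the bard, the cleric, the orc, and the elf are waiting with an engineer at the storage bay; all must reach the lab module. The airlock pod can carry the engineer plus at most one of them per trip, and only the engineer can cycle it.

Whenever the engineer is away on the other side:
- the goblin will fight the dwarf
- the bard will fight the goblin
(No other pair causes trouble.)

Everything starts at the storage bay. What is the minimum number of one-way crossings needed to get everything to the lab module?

15

Counting alone: the engineer can take at most 1 across per trip to the lab module, so moving all 7 needs at least 7 loaded trips out, with a return between consecutive ones — at least 13 crossings.
The safety rule pushes this higher. Following every safe sequence of crossings, the most of the 7 that can be at the lab module as the airlock pod arrives there on crossing 13 is 6 — never all 7.
So no plan with fewer than 15 crossings exists, and this one achieves 15:
1. Engineer goes to the lab module with the goblin.  [the storage bay: the archer, the bard, the cleric, the dwarf, the elf, the orc | the lab module: the goblin]
2. Engineer goes back to the storage bay alone.  [the storage bay: the archer, the bard, the cleric, the dwarf, the elf, the orc | the lab module: the goblin]
3. Engineer goes to the lab module with the archer.  [the storage bay: the bard, the cleric, the dwarf, the elf, the orc | the lab module: the archer, the goblin]
4. Engineer goes back to the storage bay alone.  [the storage bay: the bard, the cleric, the dwarf, the elf, the orc | the lab module: the archer, the goblin]
5. Engineer goes to the lab module with the dwarf.  [the storage bay: the bard, the cleric, the elf, the orc | the lab module: the archer, the dwarf, the goblin]
6. Engineer goes back to the storage bay with the goblin.  [the storage bay: the bard, the cleric, the elf, the goblin, the orc | the lab module: the archer, the dwarf]
7. Engineer goes to the lab module with the bard.  [the storage bay: the cleric, the elf, the goblin, the orc | the lab module: the archer, the bard, the dwarf]
8. Engineer goes back to the storage bay alone.  [the storage bay: the cleric, the elf, the goblin, the orc | the lab module: the archer, the bard, the dwarf]
9. Engineer goes to the lab module with the cleric.  [the storage bay: the elf, the goblin, the orc | the lab module: the archer, the bard, the cleric, the dwarf]
10. Engineer goes back to the storage bay alone.  [the storage bay: the elf, the goblin, the orc | the lab module: the archer, the bard, the cleric, the dwarf]
11. Engineer goes to the lab module with the orc.  [the storage bay: the elf, the goblin | the lab module: the archer, the bard, the cleric, the dwarf, the orc]
12. Engineer goes back to the storage bay alone.  [the storage bay: the elf, the goblin | the lab module: the archer, the bard, the cleric, the dwarf, the orc]
13. Engineer goes to the lab module with the elf.  [the storage bay: the goblin | the lab module: the archer, the bard, the cleric, the dwarf, the elf, the orc]
14. Engineer goes back to the storage bay alone.  [the storage bay: the goblin | the lab module: the archer, the bard, the cleric, the dwarf, the elf, the orc]
15. Engineer goes to the lab module with the goblin.  [the storage bay: — | the lab module: the archer, the bard, the cleric, the dwarf, the elf, the goblin, the orc]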